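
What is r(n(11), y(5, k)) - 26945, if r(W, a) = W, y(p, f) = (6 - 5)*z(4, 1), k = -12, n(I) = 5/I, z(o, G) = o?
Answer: -296390/11 ≈ -26945.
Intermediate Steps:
y(p, f) = 4 (y(p, f) = (6 - 5)*4 = 1*4 = 4)
r(n(11), y(5, k)) - 26945 = 5/11 - 26945 = -296390/11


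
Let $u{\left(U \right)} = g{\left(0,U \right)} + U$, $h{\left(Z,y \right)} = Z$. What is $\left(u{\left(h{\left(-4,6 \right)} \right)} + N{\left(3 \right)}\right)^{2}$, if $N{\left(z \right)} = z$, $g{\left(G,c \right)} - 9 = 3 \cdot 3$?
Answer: $289$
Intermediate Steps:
$g{\left(G,c \right)} = 18$ ($g{\left(G,c \right)} = 9 + 3 \cdot 3 = 9 + 9 = 18$)
$u{\left(U \right)} = 18 + U$
$\left(u{\left(h{\left(-4,6 \right)} \right)} + N{\left(3 \right)}\right)^{2} = \left(\left(18 - 4\right) + 3\right)^{2} = \left(14 + 3\right)^{2} = 17^{2} = 289$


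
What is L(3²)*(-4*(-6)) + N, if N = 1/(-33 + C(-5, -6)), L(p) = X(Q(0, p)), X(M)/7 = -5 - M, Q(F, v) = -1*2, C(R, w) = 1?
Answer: -16129/32 ≈ -504.03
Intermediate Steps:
Q(F, v) = -2
X(M) = -35 - 7*M (X(M) = 7*(-5 - M) = -35 - 7*M)
L(p) = -21 (L(p) = -35 - 7*(-2) = -35 + 14 = -21)
N = -1/32 (N = 1/(-33 + 1) = 1/(-32) = -1/32 ≈ -0.031250)
L(3²)*(-4*(-6)) + N = -(-84)*(-6) - 1/32 = -21*24 - 1/32 = -504 - 1/32 = -16129/32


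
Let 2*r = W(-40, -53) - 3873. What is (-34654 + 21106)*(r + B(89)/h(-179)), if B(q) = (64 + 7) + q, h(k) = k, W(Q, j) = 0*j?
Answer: 4698358338/179 ≈ 2.6248e+7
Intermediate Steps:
W(Q, j) = 0
B(q) = 71 + q
r = -3873/2 (r = (0 - 3873)/2 = (1/2)*(-3873) = -3873/2 ≈ -1936.5)
(-34654 + 21106)*(r + B(89)/h(-179)) = (-34654 + 21106)*(-3873/2 + (71 + 89)/(-179)) = -13548*(-3873/2 + 160*(-1/179)) = -13548*(-3873/2 - 160/179) = -13548*(-693587/358) = 4698358338/179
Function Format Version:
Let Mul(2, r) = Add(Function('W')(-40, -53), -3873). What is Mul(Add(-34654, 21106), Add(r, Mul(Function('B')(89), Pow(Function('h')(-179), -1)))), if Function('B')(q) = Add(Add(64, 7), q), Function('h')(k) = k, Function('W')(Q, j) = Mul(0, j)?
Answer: Rational(4698358338, 179) ≈ 2.6248e+7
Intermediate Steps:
Function('W')(Q, j) = 0
Function('B')(q) = Add(71, q)
r = Rational(-3873, 2) (r = Mul(Rational(1, 2), Add(0, -3873)) = Mul(Rational(1, 2), -3873) = Rational(-3873, 2) ≈ -1936.5)
Mul(Add(-34654, 21106), Add(r, Mul(Function('B')(89), Pow(Function('h')(-179), -1)))) = Mul(Add(-34654, 21106), Add(Rational(-3873, 2), Mul(Add(71, 89), Pow(-179, -1)))) = Mul(-13548, Add(Rational(-3873, 2), Mul(160, Rational(-1, 179)))) = Mul(-13548, Add(Rational(-3873, 2), Rational(-160, 179))) = Mul(-13548, Rational(-693587, 358)) = Rational(4698358338, 179)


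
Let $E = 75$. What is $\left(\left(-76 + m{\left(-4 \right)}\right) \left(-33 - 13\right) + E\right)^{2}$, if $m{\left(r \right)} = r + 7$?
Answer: $11785489$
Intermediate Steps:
$m{\left(r \right)} = 7 + r$
$\left(\left(-76 + m{\left(-4 \right)}\right) \left(-33 - 13\right) + E\right)^{2} = \left(\left(-76 + \left(7 - 4\right)\right) \left(-33 - 13\right) + 75\right)^{2} = \left(\left(-76 + 3\right) \left(-46\right) + 75\right)^{2} = \left(\left(-73\right) \left(-46\right) + 75\right)^{2} = \left(3358 + 75\right)^{2} = 3433^{2} = 11785489$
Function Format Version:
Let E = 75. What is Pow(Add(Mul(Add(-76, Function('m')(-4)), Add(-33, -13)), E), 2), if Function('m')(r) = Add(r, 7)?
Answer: 11785489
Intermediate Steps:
Function('m')(r) = Add(7, r)
Pow(Add(Mul(Add(-76, Function('m')(-4)), Add(-33, -13)), E), 2) = Pow(Add(Mul(Add(-76, Add(7, -4)), Add(-33, -13)), 75), 2) = Pow(Add(Mul(Add(-76, 3), -46), 75), 2) = Pow(Add(Mul(-73, -46), 75), 2) = Pow(Add(3358, 75), 2) = Pow(3433, 2) = 11785489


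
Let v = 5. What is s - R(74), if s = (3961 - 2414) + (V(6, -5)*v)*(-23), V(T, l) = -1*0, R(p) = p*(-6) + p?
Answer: 1917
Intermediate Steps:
R(p) = -5*p (R(p) = -6*p + p = -5*p)
V(T, l) = 0
s = 1547 (s = (3961 - 2414) + (0*5)*(-23) = 1547 + 0*(-23) = 1547 + 0 = 1547)
s - R(74) = 1547 - (-5)*74 = 1547 - 1*(-370) = 1547 + 370 = 1917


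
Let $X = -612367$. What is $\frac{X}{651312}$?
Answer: $- \frac{612367}{651312} \approx -0.94021$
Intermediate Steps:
$\frac{X}{651312} = - \frac{612367}{651312}$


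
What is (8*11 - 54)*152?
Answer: 5168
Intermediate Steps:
(8*11 - 54)*152 = (88 - 54)*152 = 34*152 = 5168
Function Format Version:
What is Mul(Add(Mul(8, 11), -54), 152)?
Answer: 5168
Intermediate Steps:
Mul(Add(Mul(8, 11), -54), 152) = Mul(Add(88, -54), 152) = Mul(34, 152) = 5168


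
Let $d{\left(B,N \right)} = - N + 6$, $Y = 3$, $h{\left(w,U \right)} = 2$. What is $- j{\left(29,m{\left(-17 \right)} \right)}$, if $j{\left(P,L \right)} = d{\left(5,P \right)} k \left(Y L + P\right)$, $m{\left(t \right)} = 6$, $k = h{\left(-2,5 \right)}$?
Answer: $2162$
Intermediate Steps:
$k = 2$
$d{\left(B,N \right)} = 6 - N$
$j{\left(P,L \right)} = \left(12 - 2 P\right) \left(P + 3 L\right)$ ($j{\left(P,L \right)} = \left(6 - P\right) 2 \left(3 L + P\right) = \left(12 - 2 P\right) \left(P + 3 L\right)$)
$- j{\left(29,m{\left(-17 \right)} \right)} = - \left(-2\right) \left(-6 + 29\right) \left(29 + 3 \cdot 6\right) = - \left(-2\right) 23 \left(29 + 18\right) = - \left(-2\right) 23 \cdot 47 = \left(-1\right) \left(-2162\right) = 2162$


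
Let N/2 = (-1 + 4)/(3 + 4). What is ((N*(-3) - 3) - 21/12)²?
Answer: 42025/784 ≈ 53.603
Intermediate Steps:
N = 6/7 (N = 2*((-1 + 4)/(3 + 4)) = 2*(3/7) = 6/7 ≈ 0.85714)
((N*(-3) - 3) - 21/12)² = (((6/7)*(-3) - 3) - 21/12)² = ((-18/7 - 3) - 21*1/12)² = (-39/7 - 7/4)² = (-205/28)² = 42025/784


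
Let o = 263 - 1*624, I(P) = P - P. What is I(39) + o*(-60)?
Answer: 21660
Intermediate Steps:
I(P) = 0
o = -361 (o = 263 - 624 = -361)
I(39) + o*(-60) = 0 - 361*(-60) = 0 + 21660 = 21660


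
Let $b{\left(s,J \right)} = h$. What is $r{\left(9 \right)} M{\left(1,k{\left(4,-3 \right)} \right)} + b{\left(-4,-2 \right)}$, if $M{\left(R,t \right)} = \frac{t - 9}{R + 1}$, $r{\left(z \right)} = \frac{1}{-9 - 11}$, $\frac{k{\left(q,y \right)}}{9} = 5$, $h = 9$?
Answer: $\frac{81}{10} \approx 8.1$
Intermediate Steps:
$k{\left(q,y \right)} = 45$ ($k{\left(q,y \right)} = 9 \cdot 5 = 45$)
$b{\left(s,J \right)} = 9$
$r{\left(z \right)} = - \frac{1}{20}$ ($r{\left(z \right)} = \frac{1}{-20} = - \frac{1}{20}$)
$M{\left(R,t \right)} = \frac{-9 + t}{1 + R}$
$r{\left(9 \right)} M{\left(1,k{\left(4,-3 \right)} \right)} + b{\left(-4,-2 \right)} = - \frac{\frac{1}{1 + 1} \left(-9 + 45\right)}{20} + 9 = - \frac{\frac{1}{2} \cdot 36}{20} + 9 = \left(- \frac{1}{20}\right) 18 + 9 = - \frac{9}{10} + 9 = \frac{81}{10}$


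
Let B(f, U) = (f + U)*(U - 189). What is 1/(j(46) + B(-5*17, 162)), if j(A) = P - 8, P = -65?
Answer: -1/2152 ≈ -0.00046468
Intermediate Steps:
B(f, U) = (-189 + U)*(U + f) (B(f, U) = (U + f)*(-189 + U) = (-189 + U)*(U + f))
j(A) = -73 (j(A) = -65 - 8 = -73)
1/(j(46) + B(-5*17, 162)) = 1/(-73 + (162**2 - 189*162 - (-945)*17 + 162*(-5*17))) = 1/(-73 + (26244 - 30618 - 189*(-85) + 162*(-85))) = 1/(-73 + (26244 - 30618 + 16065 - 13770)) = 1/(-73 - 2079) = 1/(-2152) = -1/2152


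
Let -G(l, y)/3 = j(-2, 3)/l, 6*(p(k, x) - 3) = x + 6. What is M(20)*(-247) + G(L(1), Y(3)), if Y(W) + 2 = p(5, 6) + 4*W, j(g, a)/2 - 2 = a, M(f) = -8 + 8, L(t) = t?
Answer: -30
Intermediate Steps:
M(f) = 0
j(g, a) = 4 + 2*a
p(k, x) = 4 + x/6 (p(k, x) = 3 + (x + 6)/6 = 3 + (6 + x)/6 = 3 + (1 + x/6) = 4 + x/6)
Y(W) = 3 + 4*W (Y(W) = -2 + ((4 + (⅙)*6) + 4*W) = -2 + ((4 + 1) + 4*W) = -2 + (5 + 4*W) = 3 + 4*W)
G(l, y) = -30/l (G(l, y) = -3*(4 + 2*3)/l = -3*(4 + 6)/l = -30/l)
M(20)*(-247) + G(L(1), Y(3)) = 0*(-247) - 30/1 = 0 - 30*1 = 0 - 30 = -30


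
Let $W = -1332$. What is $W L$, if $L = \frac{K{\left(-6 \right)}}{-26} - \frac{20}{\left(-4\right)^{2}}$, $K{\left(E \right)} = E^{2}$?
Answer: $\frac{45621}{13} \approx 3509.3$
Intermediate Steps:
$L = - \frac{137}{52}$ ($L = \frac{\left(-6\right)^{2}}{-26} - \frac{20}{\left(-4\right)^{2}} = 36 \left(- \frac{1}{26}\right) - \frac{20}{16} = - \frac{18}{13} - \frac{5}{4} = - \frac{137}{52} \approx -2.6346$)
$W L = \left(-1332\right) \left(- \frac{137}{52}\right) = \frac{45621}{13}$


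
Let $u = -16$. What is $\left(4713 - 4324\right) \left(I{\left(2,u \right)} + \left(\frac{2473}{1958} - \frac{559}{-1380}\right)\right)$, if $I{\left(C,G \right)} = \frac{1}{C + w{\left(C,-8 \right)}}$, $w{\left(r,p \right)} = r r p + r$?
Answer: $\frac{3002625259}{4728570} \approx 635.0$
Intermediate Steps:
$w{\left(r,p \right)} = r + p r^{2}$ ($w{\left(r,p \right)} = r^{2} p + r = p r^{2} + r = r + p r^{2}$)
$I{\left(C,G \right)} = \frac{1}{C + C \left(1 - 8 C\right)}$
$\left(4713 - 4324\right) \left(I{\left(2,u \right)} + \left(\frac{2473}{1958} - \frac{559}{-1380}\right)\right) = \left(4713 - 4324\right) \left(- \frac{1}{2 \cdot 2 \left(-1 + 4 \cdot 2\right)} + \left(\frac{2473}{1958} - \frac{559}{-1380}\right)\right) = 389 \left(\left(- \frac{1}{2}\right) \frac{1}{2} \frac{1}{-1 + 8} + \left(2473 \cdot \frac{1}{1958} - - \frac{559}{1380}\right)\right) = 389 \left(\left(- \frac{1}{2}\right) \frac{1}{2} \cdot \frac{1}{7} + \left(\frac{2473}{1958} + \frac{559}{1380}\right)\right) = 389 \left(\left(- \frac{1}{2}\right) \frac{1}{2} \cdot \frac{1}{7} + \frac{2253631}{1351020}\right) = 389 \left(- \frac{1}{28} + \frac{2253631}{1351020}\right) = 389 \cdot \frac{7718831}{4728570} = \frac{3002625259}{4728570}$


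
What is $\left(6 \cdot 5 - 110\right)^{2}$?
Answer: $6400$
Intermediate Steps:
$\left(6 \cdot 5 - 110\right)^{2} = \left(30 - 110\right)^{2} = \left(-80\right)^{2} = 6400$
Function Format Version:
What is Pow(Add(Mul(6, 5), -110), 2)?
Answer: 6400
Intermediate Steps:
Pow(Add(Mul(6, 5), -110), 2) = Pow(Add(30, -110), 2) = Pow(-80, 2) = 6400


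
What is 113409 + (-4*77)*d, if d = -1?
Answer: 113717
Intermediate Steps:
113409 + (-4*77)*d = 113409 - 4*77*(-1) = 113409 - 308*(-1) = 113409 + 308 = 113717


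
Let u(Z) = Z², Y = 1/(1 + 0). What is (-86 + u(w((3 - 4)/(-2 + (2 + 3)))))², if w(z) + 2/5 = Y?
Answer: 4583881/625 ≈ 7334.2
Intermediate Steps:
Y = 1 (Y = 1/1 = 1)
w(z) = ⅗ (w(z) = -⅖ + 1 = ⅗)
(-86 + u(w((3 - 4)/(-2 + (2 + 3)))))² = (-86 + (⅗)²)² = (-86 + 9/25)² = (-2141/25)² = 4583881/625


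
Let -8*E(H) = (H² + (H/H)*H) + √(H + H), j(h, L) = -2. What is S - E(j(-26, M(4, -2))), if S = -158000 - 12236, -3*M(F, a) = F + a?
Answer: -680943/4 + I/4 ≈ -1.7024e+5 + 0.25*I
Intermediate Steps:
M(F, a) = -F/3 - a/3 (M(F, a) = -(F + a)/3 = -F/3 - a/3)
E(H) = -H/8 - H²/8 - √2*√H/8 (E(H) = -((H² + (H/H)*H) + √(H + H))/8 = -((H² + 1*H) + √(2*H))/8 = -((H² + H) + √2*√H)/8 = -((H + H²) + √2*√H)/8 = -(H + H² + √2*√H)/8 = -H/8 - H²/8 - √2*√H/8)
S = -170236
S - E(j(-26, M(4, -2))) = -170236 - (-⅛*(-2) - ⅛*(-2)² - √2*√(-2)/8) = -170236 - (¼ - ⅛*4 - √2*I*√2/8) = -170236 - (¼ - ½ - I/4) = -170236 - (-¼ - I/4) = -170236 + (¼ + I/4) = -680943/4 + I/4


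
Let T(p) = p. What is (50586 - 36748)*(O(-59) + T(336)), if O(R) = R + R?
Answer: 3016684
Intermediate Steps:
O(R) = 2*R
(50586 - 36748)*(O(-59) + T(336)) = (50586 - 36748)*(2*(-59) + 336) = 13838*(-118 + 336) = 13838*218 = 3016684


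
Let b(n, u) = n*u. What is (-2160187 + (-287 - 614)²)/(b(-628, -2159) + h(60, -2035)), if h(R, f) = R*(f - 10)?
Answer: -674193/616576 ≈ -1.0934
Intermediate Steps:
h(R, f) = R*(-10 + f)
(-2160187 + (-287 - 614)²)/(b(-628, -2159) + h(60, -2035)) = (-2160187 + (-287 - 614)²)/(-628*(-2159) + 60*(-10 - 2035)) = (-2160187 + (-901)²)/(1355852 + 60*(-2045)) = (-2160187 + 811801)/(1355852 - 122700) = -1348386/1233152 = -1348386*1/1233152 = -674193/616576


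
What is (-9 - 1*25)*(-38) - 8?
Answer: 1284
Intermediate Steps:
(-9 - 1*25)*(-38) - 8 = (-9 - 25)*(-38) - 8 = -34*(-38) - 8 = 1292 - 8 = 1284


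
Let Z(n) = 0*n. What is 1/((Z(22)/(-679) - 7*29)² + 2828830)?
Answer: 1/2870039 ≈ 3.4843e-7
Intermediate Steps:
Z(n) = 0
1/((Z(22)/(-679) - 7*29)² + 2828830) = 1/((0/(-679) - 7*29)² + 2828830) = 1/((0*(-1/679) - 203)² + 2828830) = 1/((0 - 203)² + 2828830) = 1/((-203)² + 2828830) = 1/(41209 + 2828830) = 1/2870039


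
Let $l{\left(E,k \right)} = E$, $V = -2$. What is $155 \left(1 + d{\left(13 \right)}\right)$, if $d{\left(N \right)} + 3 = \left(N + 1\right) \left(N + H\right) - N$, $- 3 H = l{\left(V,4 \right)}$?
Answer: $\frac{81995}{3} \approx 27332.0$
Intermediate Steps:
$H = \frac{2}{3}$ ($H = \left(- \frac{1}{3}\right) \left(-2\right) = \frac{2}{3} \approx 0.66667$)
$d{\left(N \right)} = -3 - N + \left(1 + N\right) \left(\frac{2}{3} + N\right)$ ($d{\left(N \right)} = -3 - \left(N - \left(N + 1\right) \left(N + \frac{2}{3}\right)\right) = -3 - \left(N - \left(1 + N\right) \left(\frac{2}{3} + N\right)\right) = -3 - N + \left(1 + N\right) \left(\frac{2}{3} + N\right)$)
$155 \left(1 + d{\left(13 \right)}\right) = 155 \left(1 + \left(- \frac{7}{3} + 13^{2} + \frac{2}{3} \cdot 13\right)\right) = 155 \left(1 + \left(- \frac{7}{3} + 169 + \frac{26}{3}\right)\right) = 155 \left(1 + \frac{526}{3}\right) = 155 \cdot \frac{529}{3} = \frac{81995}{3}$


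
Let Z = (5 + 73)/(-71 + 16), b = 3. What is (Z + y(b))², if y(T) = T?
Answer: 7569/3025 ≈ 2.5021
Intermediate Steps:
Z = -78/55 (Z = 78/(-55) = 78*(-1/55) = -78/55 ≈ -1.4182)
(Z + y(b))² = (-78/55 + 3)² = (87/55)² = 7569/3025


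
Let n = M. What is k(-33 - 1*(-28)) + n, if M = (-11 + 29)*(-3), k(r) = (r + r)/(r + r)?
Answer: -53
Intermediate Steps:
k(r) = 1 (k(r) = (2*r)/((2*r)) = (2*r)*(1/(2*r)) = 1)
M = -54 (M = 18*(-3) = -54)
n = -54
k(-33 - 1*(-28)) + n = 1 - 54 = -53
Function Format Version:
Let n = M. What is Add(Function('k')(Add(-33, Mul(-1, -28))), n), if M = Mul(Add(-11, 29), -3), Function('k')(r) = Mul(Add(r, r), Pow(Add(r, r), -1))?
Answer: -53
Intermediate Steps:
Function('k')(r) = 1 (Function('k')(r) = Mul(Mul(2, r), Pow(Mul(2, r), -1)) = Mul(Mul(2, r), Mul(Rational(1, 2), Pow(r, -1))) = 1)
M = -54 (M = Mul(18, -3) = -54)
n = -54
Add(Function('k')(Add(-33, Mul(-1, -28))), n) = Add(1, -54) = -53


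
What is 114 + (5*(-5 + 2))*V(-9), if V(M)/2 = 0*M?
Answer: 114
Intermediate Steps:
V(M) = 0 (V(M) = 2*(0*M) = 2*0 = 0)
114 + (5*(-5 + 2))*V(-9) = 114 + (5*(-5 + 2))*0 = 114 + (5*(-3))*0 = 114 - 15*0 = 114 + 0 = 114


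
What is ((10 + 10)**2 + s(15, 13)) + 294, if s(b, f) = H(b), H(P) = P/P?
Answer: 695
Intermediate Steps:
H(P) = 1
s(b, f) = 1
((10 + 10)**2 + s(15, 13)) + 294 = ((10 + 10)**2 + 1) + 294 = (20**2 + 1) + 294 = (400 + 1) + 294 = 401 + 294 = 695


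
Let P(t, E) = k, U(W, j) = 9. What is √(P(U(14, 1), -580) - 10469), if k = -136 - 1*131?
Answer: 4*I*√671 ≈ 103.61*I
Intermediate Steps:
k = -267 (k = -136 - 131 = -267)
P(t, E) = -267
√(P(U(14, 1), -580) - 10469) = √(-267 - 10469) = √(-10736) = 4*I*√671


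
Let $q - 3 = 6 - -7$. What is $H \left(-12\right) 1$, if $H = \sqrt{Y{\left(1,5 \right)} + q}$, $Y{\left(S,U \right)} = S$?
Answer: $- 12 \sqrt{17} \approx -49.477$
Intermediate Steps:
$q = 16$ ($q = 3 + \left(6 - -7\right) = 3 + \left(6 + 7\right) = 3 + 13 = 16$)
$H = \sqrt{17}$ ($H = \sqrt{1 + 16} = \sqrt{17} \approx 4.1231$)
$H \left(-12\right) 1 = \sqrt{17} \left(-12\right) 1 = - 12 \sqrt{17} \cdot 1 = - 12 \sqrt{17}$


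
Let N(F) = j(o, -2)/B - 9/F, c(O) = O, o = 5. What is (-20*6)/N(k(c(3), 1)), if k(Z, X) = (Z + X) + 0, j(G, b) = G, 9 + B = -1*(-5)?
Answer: 240/7 ≈ 34.286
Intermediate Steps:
B = -4 (B = -9 - 1*(-5) = -9 + 5 = -4)
k(Z, X) = X + Z (k(Z, X) = (X + Z) + 0 = X + Z)
N(F) = -5/4 - 9/F (N(F) = 5/(-4) - 9/F = 5*(-1/4) - 9/F = -5/4 - 9/F)
(-20*6)/N(k(c(3), 1)) = (-20*6)/(-5/4 - 9/(1 + 3)) = -120/(-5/4 - 9/4) = -120/(-7/2) = -120*(-2/7) = 240/7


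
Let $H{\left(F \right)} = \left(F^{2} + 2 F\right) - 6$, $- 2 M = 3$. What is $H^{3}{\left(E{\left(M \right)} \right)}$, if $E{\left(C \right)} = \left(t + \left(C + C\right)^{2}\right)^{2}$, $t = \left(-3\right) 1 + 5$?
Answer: $3292653944133$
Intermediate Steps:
$M = - \frac{3}{2}$ ($M = \left(- \frac{1}{2}\right) 3 = - \frac{3}{2} \approx -1.5$)
$t = 2$ ($t = -3 + 5 = 2$)
$E{\left(C \right)} = \left(2 + 4 C^{2}\right)^{2}$ ($E{\left(C \right)} = \left(2 + \left(C + C\right)^{2}\right)^{2} = \left(2 + \left(2 C\right)^{2}\right)^{2} = \left(2 + 4 C^{2}\right)^{2}$)
$H{\left(F \right)} = -6 + F^{2} + 2 F$
$H^{3}{\left(E{\left(M \right)} \right)} = \left(-6 + \left(4 \left(1 + 2 \left(- \frac{3}{2}\right)^{2}\right)^{2}\right)^{2} + 2 \cdot 4 \left(1 + 2 \left(- \frac{3}{2}\right)^{2}\right)^{2}\right)^{3} = \left(-6 + \left(4 \left(1 + 2 \cdot \frac{9}{4}\right)^{2}\right)^{2} + 2 \cdot 4 \left(1 + 2 \cdot \frac{9}{4}\right)^{2}\right)^{3} = \left(-6 + \left(4 \left(1 + \frac{9}{2}\right)^{2}\right)^{2} + 2 \cdot 4 \left(1 + \frac{9}{2}\right)^{2}\right)^{3} = \left(-6 + \left(4 \left(\frac{11}{2}\right)^{2}\right)^{2} + 2 \cdot 4 \left(\frac{11}{2}\right)^{2}\right)^{3} = \left(-6 + \left(4 \cdot \frac{121}{4}\right)^{2} + 2 \cdot 4 \cdot \frac{121}{4}\right)^{3} = \left(-6 + 121^{2} + 2 \cdot 121\right)^{3} = \left(-6 + 14641 + 242\right)^{3} = 14877^{3} = 3292653944133$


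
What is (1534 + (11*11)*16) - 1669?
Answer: 1801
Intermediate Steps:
(1534 + (11*11)*16) - 1669 = (1534 + 121*16) - 1669 = (1534 + 1936) - 1669 = 3470 - 1669 = 1801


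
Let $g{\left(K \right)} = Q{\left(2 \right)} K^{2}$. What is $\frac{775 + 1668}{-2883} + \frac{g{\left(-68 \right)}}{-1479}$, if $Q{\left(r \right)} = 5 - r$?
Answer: $- \frac{855023}{83607} \approx -10.227$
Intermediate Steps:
$g{\left(K \right)} = 3 K^{2}$ ($g{\left(K \right)} = \left(5 - 2\right) K^{2} = 3 K^{2}$)
$\frac{775 + 1668}{-2883} + \frac{g{\left(-68 \right)}}{-1479} = \frac{775 + 1668}{-2883} + \frac{3 \left(-68\right)^{2}}{-1479} = 2443 \left(- \frac{1}{2883}\right) + 3 \cdot 4624 \left(- \frac{1}{1479}\right) = - \frac{2443}{2883} + 13872 \left(- \frac{1}{1479}\right) = - \frac{2443}{2883} - \frac{272}{29} = - \frac{855023}{83607}$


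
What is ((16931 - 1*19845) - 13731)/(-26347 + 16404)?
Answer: 16645/9943 ≈ 1.6740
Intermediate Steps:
((16931 - 1*19845) - 13731)/(-26347 + 16404) = ((16931 - 19845) - 13731)/(-9943) = (-2914 - 13731)*(-1/9943) = -16645*(-1/9943) = 16645/9943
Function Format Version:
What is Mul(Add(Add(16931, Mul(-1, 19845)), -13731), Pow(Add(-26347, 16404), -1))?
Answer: Rational(16645, 9943) ≈ 1.6740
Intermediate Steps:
Mul(Add(Add(16931, Mul(-1, 19845)), -13731), Pow(Add(-26347, 16404), -1)) = Mul(Add(Add(16931, -19845), -13731), Pow(-9943, -1)) = Mul(Add(-2914, -13731), Rational(-1, 9943)) = Mul(-16645, Rational(-1, 9943)) = Rational(16645, 9943)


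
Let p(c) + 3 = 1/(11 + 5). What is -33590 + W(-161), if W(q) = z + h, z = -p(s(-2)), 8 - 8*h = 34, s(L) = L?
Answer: -537445/16 ≈ -33590.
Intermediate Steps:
p(c) = -47/16 (p(c) = -3 + 1/(11 + 5) = -3 + 1/16 = -47/16)
h = -13/4 (h = 1 - 1/8*34 = 1 - 17/4 = -13/4 ≈ -3.2500)
z = 47/16 (z = -1*(-47/16) = 47/16 ≈ 2.9375)
W(q) = -5/16 (W(q) = 47/16 - 13/4 = -5/16)
-33590 + W(-161) = -33590 - 5/16 = -537445/16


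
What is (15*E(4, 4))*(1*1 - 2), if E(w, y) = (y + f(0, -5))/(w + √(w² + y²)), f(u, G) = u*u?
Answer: 15 - 15*√2 ≈ -6.2132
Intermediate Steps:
f(u, G) = u²
E(w, y) = y/(w + √(w² + y²)) (E(w, y) = (y + 0²)/(w + √(w² + y²)) = (y + 0)/(w + √(w² + y²)) = y/(w + √(w² + y²)))
(15*E(4, 4))*(1*1 - 2) = (15*(4/(4 + √(4² + 4²))))*(1*1 - 2) = (15*(4/(4 + √(16 + 16))))*(1 - 2) = (15*(4/(4 + √32)))*(-1) = (15*(4/(4 + 4*√2)))*(-1) = (60/(4 + 4*√2))*(-1) = -60/(4 + 4*√2)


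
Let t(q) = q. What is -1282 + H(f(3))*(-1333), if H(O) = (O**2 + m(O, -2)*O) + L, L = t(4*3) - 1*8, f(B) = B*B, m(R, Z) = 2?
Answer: -138581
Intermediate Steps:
f(B) = B**2
L = 4 (L = 4*3 - 1*8 = 12 - 8 = 4)
H(O) = 4 + O**2 + 2*O (H(O) = (O**2 + 2*O) + 4 = 4 + O**2 + 2*O)
-1282 + H(f(3))*(-1333) = -1282 + (4 + (3**2)**2 + 2*3**2)*(-1333) = -1282 + (4 + 9**2 + 2*9)*(-1333) = -1282 + (4 + 81 + 18)*(-1333) = -1282 + 103*(-1333) = -1282 - 137299 = -138581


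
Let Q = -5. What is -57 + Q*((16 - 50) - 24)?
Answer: 233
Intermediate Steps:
-57 + Q*((16 - 50) - 24) = -57 - 5*((16 - 50) - 24) = -57 - 5*(-34 - 24) = -57 - 5*(-58) = -57 + 290 = 233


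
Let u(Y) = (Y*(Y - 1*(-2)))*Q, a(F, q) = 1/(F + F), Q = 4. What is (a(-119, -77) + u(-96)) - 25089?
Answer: 2619665/238 ≈ 11007.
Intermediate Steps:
a(F, q) = 1/(2*F)
u(Y) = 4*Y*(2 + Y) (u(Y) = (Y*(Y - 1*(-2)))*4 = (Y*(Y + 2))*4 = (Y*(2 + Y))*4 = 4*Y*(2 + Y))
(a(-119, -77) + u(-96)) - 25089 = ((½)/(-119) + 4*(-96)*(2 - 96)) - 25089 = ((½)*(-1/119) + 4*(-96)*(-94)) - 25089 = (-1/238 + 36096) - 25089 = 8590847/238 - 25089 = 2619665/238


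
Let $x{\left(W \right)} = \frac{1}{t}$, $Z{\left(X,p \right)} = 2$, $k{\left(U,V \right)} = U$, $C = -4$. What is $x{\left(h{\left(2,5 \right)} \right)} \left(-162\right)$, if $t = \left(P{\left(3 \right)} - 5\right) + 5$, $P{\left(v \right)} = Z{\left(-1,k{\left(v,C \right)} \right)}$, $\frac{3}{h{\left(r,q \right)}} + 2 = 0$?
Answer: $-81$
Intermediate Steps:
$h{\left(r,q \right)} = - \frac{3}{2}$ ($h{\left(r,q \right)} = \frac{3}{-2 + 0} = \frac{3}{-2} = 3 \left(- \frac{1}{2}\right) = - \frac{3}{2}$)
$P{\left(v \right)} = 2$
$t = 2$ ($t = \left(2 - 5\right) + 5 = -3 + 5 = 2$)
$x{\left(W \right)} = \frac{1}{2}$
$x{\left(h{\left(2,5 \right)} \right)} \left(-162\right) = \frac{1}{2} \left(-162\right) = -81$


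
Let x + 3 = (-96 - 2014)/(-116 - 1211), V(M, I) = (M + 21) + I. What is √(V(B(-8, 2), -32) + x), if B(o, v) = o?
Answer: 2*I*√8985117/1327 ≈ 4.5177*I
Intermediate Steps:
V(M, I) = 21 + I + M (V(M, I) = (21 + M) + I = 21 + I + M)
x = -1871/1327 (x = -3 + (-96 - 2014)/(-116 - 1211) = -3 - 2110/(-1327) = -3 - 2110*(-1/1327) = -3 + 2110/1327 = -1871/1327 ≈ -1.4099)
√(V(B(-8, 2), -32) + x) = √((21 - 32 - 8) - 1871/1327) = √(-19 - 1871/1327) = √(-27084/1327) = 2*I*√8985117/1327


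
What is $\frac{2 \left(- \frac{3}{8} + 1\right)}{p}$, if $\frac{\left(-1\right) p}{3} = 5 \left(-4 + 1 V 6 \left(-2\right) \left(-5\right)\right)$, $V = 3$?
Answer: $- \frac{1}{2112} \approx -0.00047348$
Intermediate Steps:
$p = -2640$ ($p = - 3 \cdot 5 \left(-4 + 1 \cdot 3 \cdot 6 \left(-2\right) \left(-5\right)\right) = - 3 \cdot 5 \left(-4 + 1 \cdot 18 \left(-2\right) \left(-5\right)\right) = - 3 \cdot 5 \left(-4 + 1 \left(-36\right) \left(-5\right)\right) = - 3 \cdot 5 \left(-4 - -180\right) = - 3 \cdot 5 \left(-4 + 180\right) = - 3 \cdot 5 \cdot 176 = \left(-3\right) 880 = -2640$)
$\frac{2 \left(- \frac{3}{8} + 1\right)}{p} = \frac{2 \left(- \frac{3}{8} + 1\right)}{-2640} = 2 \left(\left(-3\right) \frac{1}{8} + 1\right) \left(- \frac{1}{2640}\right) = 2 \left(- \frac{3}{8} + 1\right) \left(- \frac{1}{2640}\right) = 2 \cdot \frac{5}{8} \left(- \frac{1}{2640}\right) = \frac{5}{4} \left(- \frac{1}{2640}\right) = - \frac{1}{2112}$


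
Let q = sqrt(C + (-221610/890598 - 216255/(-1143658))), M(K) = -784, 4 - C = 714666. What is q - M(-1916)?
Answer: 784 + I*sqrt(20594630359744666233864664062)/169756587914 ≈ 784.0 + 845.38*I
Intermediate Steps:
C = -714662 (C = 4 - 1*714666 = 4 - 714666 = -714662)
q = I*sqrt(20594630359744666233864664062)/169756587914 (q = sqrt(-714662 + (-221610/890598 - 216255/(-1143658))) = sqrt(-714662 + (-221610*1/890598 - 216255*(-1/1143658))) = sqrt(-714662 + (-36935/148433 + 216255/1143658)) = sqrt(-714662 - 10141629815/169756587914) = sqrt(-121318592773424883/169756587914) = I*sqrt(20594630359744666233864664062)/169756587914 ≈ 845.38*I)
q - M(-1916) = I*sqrt(20594630359744666233864664062)/169756587914 - 1*(-784) = I*sqrt(20594630359744666233864664062)/169756587914 + 784 = 784 + I*sqrt(20594630359744666233864664062)/169756587914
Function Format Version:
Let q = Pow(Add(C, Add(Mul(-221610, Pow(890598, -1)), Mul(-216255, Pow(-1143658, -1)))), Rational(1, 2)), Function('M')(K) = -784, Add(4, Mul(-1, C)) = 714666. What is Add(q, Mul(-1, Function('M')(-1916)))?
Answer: Add(784, Mul(Rational(1, 169756587914), I, Pow(20594630359744666233864664062, Rational(1, 2)))) ≈ Add(784.00, Mul(845.38, I))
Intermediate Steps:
C = -714662 (C = Add(4, Mul(-1, 714666)) = Add(4, -714666) = -714662)
q = Mul(Rational(1, 169756587914), I, Pow(20594630359744666233864664062, Rational(1, 2))) (q = Pow(Add(-714662, Add(Mul(-221610, Pow(890598, -1)), Mul(-216255, Pow(-1143658, -1)))), Rational(1, 2)) = Pow(Add(-714662, Add(Mul(-221610, Rational(1, 890598)), Mul(-216255, Rational(-1, 1143658)))), Rational(1, 2)) = Pow(Add(-714662, Add(Rational(-36935, 148433), Rational(216255, 1143658))), Rational(1, 2)) = Pow(Add(-714662, Rational(-10141629815, 169756587914)), Rational(1, 2)) = Pow(Rational(-121318592773424883, 169756587914), Rational(1, 2)) = Mul(Rational(1, 169756587914), I, Pow(20594630359744666233864664062, Rational(1, 2))) ≈ Mul(845.38, I))
Add(q, Mul(-1, Function('M')(-1916))) = Add(Mul(Rational(1, 169756587914), I, Pow(20594630359744666233864664062, Rational(1, 2))), Mul(-1, -784)) = Add(Mul(Rational(1, 169756587914), I, Pow(20594630359744666233864664062, Rational(1, 2))), 784) = Add(784, Mul(Rational(1, 169756587914), I, Pow(20594630359744666233864664062, Rational(1, 2))))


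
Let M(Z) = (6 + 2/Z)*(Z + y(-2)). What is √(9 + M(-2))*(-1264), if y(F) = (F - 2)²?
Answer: -1264*√79 ≈ -11235.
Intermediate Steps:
y(F) = (-2 + F)²
M(Z) = (6 + 2/Z)*(16 + Z) (M(Z) = (6 + 2/Z)*(Z + (-2 - 2)²) = (6 + 2/Z)*(Z + (-4)²) = (6 + 2/Z)*(Z + 16) = (6 + 2/Z)*(16 + Z))
√(9 + M(-2))*(-1264) = √(9 + (98 + 6*(-2) + 32/(-2)))*(-1264) = √(9 + (98 - 12 + 32*(-½)))*(-1264) = √(9 + (98 - 12 - 16))*(-1264) = √(9 + 70)*(-1264) = √79*(-1264) = -1264*√79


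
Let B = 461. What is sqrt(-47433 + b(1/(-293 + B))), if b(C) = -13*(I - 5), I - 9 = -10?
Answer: I*sqrt(47355) ≈ 217.61*I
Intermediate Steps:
I = -1 (I = 9 - 10 = -1)
b(C) = 78 (b(C) = -13*(-1 - 5) = -13*(-6) = 78)
sqrt(-47433 + b(1/(-293 + B))) = sqrt(-47433 + 78) = sqrt(-47355) = I*sqrt(47355)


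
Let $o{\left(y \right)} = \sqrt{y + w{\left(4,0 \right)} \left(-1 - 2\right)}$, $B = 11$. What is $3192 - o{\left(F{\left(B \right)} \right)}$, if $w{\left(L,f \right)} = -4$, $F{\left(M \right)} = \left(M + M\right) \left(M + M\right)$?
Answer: $3192 - 4 \sqrt{31} \approx 3169.7$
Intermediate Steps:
$F{\left(M \right)} = 4 M^{2}$ ($F{\left(M \right)} = 2 M 2 M = 4 M^{2}$)
$o{\left(y \right)} = \sqrt{12 + y}$ ($o{\left(y \right)} = \sqrt{y - 4 \left(-1 - 2\right)} = \sqrt{y - -12} = \sqrt{y + 12} = \sqrt{12 + y}$)
$3192 - o{\left(F{\left(B \right)} \right)} = 3192 - \sqrt{12 + 4 \cdot 11^{2}} = 3192 - \sqrt{12 + 4 \cdot 121} = 3192 - \sqrt{12 + 484} = 3192 - \sqrt{496} = 3192 - 4 \sqrt{31}$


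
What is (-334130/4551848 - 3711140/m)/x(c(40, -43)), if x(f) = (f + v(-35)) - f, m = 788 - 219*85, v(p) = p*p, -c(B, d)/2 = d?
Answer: 1688658865121/9940359801260 ≈ 0.16988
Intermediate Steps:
c(B, d) = -2*d
v(p) = p²
m = -17827 (m = 788 - 18615 = -17827)
x(f) = 1225 (x(f) = (f + (-35)²) - f = (f + 1225) - f = (1225 + f) - f = 1225)
(-334130/4551848 - 3711140/m)/x(c(40, -43)) = (-334130/4551848 - 3711140/(-17827))/1225 = (-334130*1/4551848 - 3711140*(-1/17827))*(1/1225) = (-167065/2275924 + 3711140/17827)*(1/1225) = (8443294325605/40572897148)*(1/1225) = 1688658865121/9940359801260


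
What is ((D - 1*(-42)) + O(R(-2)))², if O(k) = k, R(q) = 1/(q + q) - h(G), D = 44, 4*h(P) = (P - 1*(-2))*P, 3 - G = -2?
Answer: 5929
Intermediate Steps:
G = 5 (G = 3 - 1*(-2) = 3 + 2 = 5)
h(P) = P*(2 + P)/4 (h(P) = ((P - 1*(-2))*P)/4 = ((P + 2)*P)/4 = ((2 + P)*P)/4 = (P*(2 + P))/4 = P*(2 + P)/4)
R(q) = -35/4 + 1/(2*q) (R(q) = 1/(q + q) - 5*(2 + 5)/4 = 1/(2*q) - 5*7/4 = 1/(2*q) - 1*35/4 = 1/(2*q) - 35/4 = -35/4 + 1/(2*q))
((D - 1*(-42)) + O(R(-2)))² = ((44 - 1*(-42)) + (¼)*(2 - 35*(-2))/(-2))² = ((44 + 42) + (¼)*(-½)*(2 + 70))² = (86 + (¼)*(-½)*72)² = (86 - 9)² = 77² = 5929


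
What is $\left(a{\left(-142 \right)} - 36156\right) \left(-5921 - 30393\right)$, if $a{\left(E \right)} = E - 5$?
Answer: $1318307142$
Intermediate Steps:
$a{\left(E \right)} = -5 + E$ ($a{\left(E \right)} = E - 5 = -5 + E$)
$\left(a{\left(-142 \right)} - 36156\right) \left(-5921 - 30393\right) = \left(\left(-5 - 142\right) - 36156\right) \left(-5921 - 30393\right) = \left(-147 - 36156\right) \left(-36314\right) = \left(-36303\right) \left(-36314\right) = 1318307142$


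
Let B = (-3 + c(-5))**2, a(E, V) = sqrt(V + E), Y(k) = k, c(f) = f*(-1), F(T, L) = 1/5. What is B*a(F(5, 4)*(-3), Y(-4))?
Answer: 4*I*sqrt(115)/5 ≈ 8.579*I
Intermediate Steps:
F(T, L) = 1/5
c(f) = -f
a(E, V) = sqrt(E + V)
B = 4 (B = (-3 - 1*(-5))**2 = (-3 + 5)**2 = 2**2 = 4)
B*a(F(5, 4)*(-3), Y(-4)) = 4*sqrt((1/5)*(-3) - 4) = 4*sqrt(-3/5 - 4) = 4*sqrt(-23/5) = 4*(I*sqrt(115)/5) = 4*I*sqrt(115)/5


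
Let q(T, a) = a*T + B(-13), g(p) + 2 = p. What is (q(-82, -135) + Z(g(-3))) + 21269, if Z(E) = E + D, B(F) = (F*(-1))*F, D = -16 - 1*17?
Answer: 32132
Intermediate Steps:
g(p) = -2 + p
D = -33 (D = -16 - 17 = -33)
B(F) = -F² (B(F) = (-F)*F = -F²)
q(T, a) = -169 + T*a (q(T, a) = a*T - 1*(-13)² = T*a - 1*169 = T*a - 169 = -169 + T*a)
Z(E) = -33 + E (Z(E) = E - 33 = -33 + E)
(q(-82, -135) + Z(g(-3))) + 21269 = ((-169 - 82*(-135)) + (-33 + (-2 - 3))) + 21269 = ((-169 + 11070) + (-33 - 5)) + 21269 = (10901 - 38) + 21269 = 10863 + 21269 = 32132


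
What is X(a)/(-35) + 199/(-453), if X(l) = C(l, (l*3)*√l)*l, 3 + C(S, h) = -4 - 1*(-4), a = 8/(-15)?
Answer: -38449/79275 ≈ -0.48501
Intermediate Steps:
a = -8/15 (a = 8*(-1/15) = -8/15 ≈ -0.53333)
C(S, h) = -3 (C(S, h) = -3 + (-4 - 1*(-4)) = -3 + (-4 + 4) = -3 + 0 = -3)
X(l) = -3*l
X(a)/(-35) + 199/(-453) = -3*(-8/15)/(-35) + 199/(-453) = (8/5)*(-1/35) + 199*(-1/453) = -8/175 - 199/453 = -38449/79275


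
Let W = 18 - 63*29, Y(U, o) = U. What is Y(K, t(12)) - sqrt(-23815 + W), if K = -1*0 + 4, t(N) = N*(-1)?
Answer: 4 - 2*I*sqrt(6406) ≈ 4.0 - 160.07*I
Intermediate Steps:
t(N) = -N
K = 4 (K = 0 + 4 = 4)
W = -1809 (W = 18 - 1827 = -1809)
Y(K, t(12)) - sqrt(-23815 + W) = 4 - sqrt(-23815 - 1809) = 4 - sqrt(-25624) = 4 - 2*I*sqrt(6406)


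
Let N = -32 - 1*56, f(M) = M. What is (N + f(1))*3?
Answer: -261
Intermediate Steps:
N = -88 (N = -32 - 56 = -88)
(N + f(1))*3 = (-88 + 1)*3 = -87*3 = -261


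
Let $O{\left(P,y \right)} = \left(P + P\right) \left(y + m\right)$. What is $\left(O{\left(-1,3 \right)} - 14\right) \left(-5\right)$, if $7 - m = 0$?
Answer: $170$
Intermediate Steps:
$m = 7$ ($m = 7 - 0 = 7 + 0 = 7$)
$O{\left(P,y \right)} = 2 P \left(7 + y\right)$ ($O{\left(P,y \right)} = \left(P + P\right) \left(y + 7\right) = 2 P \left(7 + y\right)$)
$\left(O{\left(-1,3 \right)} - 14\right) \left(-5\right) = \left(2 \left(-1\right) \left(7 + 3\right) - 14\right) \left(-5\right) = \left(2 \left(-1\right) 10 - 14\right) \left(-5\right) = \left(-20 - 14\right) \left(-5\right) = \left(-34\right) \left(-5\right) = 170$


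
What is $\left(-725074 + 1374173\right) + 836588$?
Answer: $1485687$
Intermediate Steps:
$\left(-725074 + 1374173\right) + 836588 = 649099 + 836588 = 1485687$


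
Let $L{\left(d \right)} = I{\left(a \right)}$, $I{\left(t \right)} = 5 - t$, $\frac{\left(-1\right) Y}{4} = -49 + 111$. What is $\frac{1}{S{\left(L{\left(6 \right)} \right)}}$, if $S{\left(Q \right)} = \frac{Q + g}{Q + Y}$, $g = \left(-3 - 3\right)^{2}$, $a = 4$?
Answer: $- \frac{247}{37} \approx -6.6757$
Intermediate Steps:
$Y = -248$ ($Y = - 4 \left(-49 + 111\right) = \left(-4\right) 62 = -248$)
$L{\left(d \right)} = 1$ ($L{\left(d \right)} = 5 - 4 = 1$)
$g = 36$ ($g = \left(-6\right)^{2} = 36$)
$S{\left(Q \right)} = \frac{36 + Q}{-248 + Q}$ ($S{\left(Q \right)} = \frac{Q + 36}{Q - 248} = \frac{36 + Q}{-248 + Q}$)
$\frac{1}{S{\left(L{\left(6 \right)} \right)}} = \frac{1}{\frac{1}{-248 + 1} \left(36 + 1\right)} = \frac{1}{\frac{1}{-247} \cdot 37} = \frac{1}{\left(- \frac{1}{247}\right) 37} = \frac{1}{- \frac{37}{247}} = - \frac{247}{37}$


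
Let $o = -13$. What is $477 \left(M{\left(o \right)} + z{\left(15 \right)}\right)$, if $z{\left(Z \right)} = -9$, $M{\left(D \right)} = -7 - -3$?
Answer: $-6201$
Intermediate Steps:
$M{\left(D \right)} = -4$ ($M{\left(D \right)} = -7 + 3 = -4$)
$477 \left(M{\left(o \right)} + z{\left(15 \right)}\right) = 477 \left(-4 - 9\right) = 477 \left(-13\right) = -6201$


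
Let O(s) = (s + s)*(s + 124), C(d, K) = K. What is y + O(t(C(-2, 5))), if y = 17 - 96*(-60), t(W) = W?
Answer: 7067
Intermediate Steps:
O(s) = 2*s*(124 + s) (O(s) = (2*s)*(124 + s) = 2*s*(124 + s))
y = 5777 (y = 17 + 5760 = 5777)
y + O(t(C(-2, 5))) = 5777 + 2*5*(124 + 5) = 5777 + 2*5*129 = 5777 + 1290 = 7067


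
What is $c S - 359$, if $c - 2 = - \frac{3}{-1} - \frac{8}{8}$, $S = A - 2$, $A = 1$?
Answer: $-363$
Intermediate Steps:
$S = -1$ ($S = 1 - 2 = -1$)
$c = 4$ ($c = 2 - \left(1 - 3\right) = 2 - -2 = 2 + \left(3 - 1\right) = 2 + 2 = 4$)
$c S - 359 = 4 \left(-1\right) - 359 = -4 - 359 = -363$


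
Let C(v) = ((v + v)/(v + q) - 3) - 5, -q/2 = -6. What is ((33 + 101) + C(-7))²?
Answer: 379456/25 ≈ 15178.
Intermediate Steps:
q = 12 (q = -2*(-6) = 12)
C(v) = -8 + 2*v/(12 + v) (C(v) = ((v + v)/(v + 12) - 3) - 5 = ((2*v)/(12 + v) - 3) - 5 = (2*v/(12 + v) - 3) - 5 = (-3 + 2*v/(12 + v)) - 5 = -8 + 2*v/(12 + v))
((33 + 101) + C(-7))² = ((33 + 101) + 6*(-16 - 1*(-7))/(12 - 7))² = (134 + 6*(-16 + 7)/5)² = (134 + 6*(⅕)*(-9))² = (134 - 54/5)² = (616/5)² = 379456/25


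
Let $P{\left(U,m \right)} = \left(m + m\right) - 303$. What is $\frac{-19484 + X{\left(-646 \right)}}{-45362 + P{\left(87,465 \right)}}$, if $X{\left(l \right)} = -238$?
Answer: $\frac{19722}{44735} \approx 0.44086$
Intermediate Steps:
$P{\left(U,m \right)} = -303 + 2 m$ ($P{\left(U,m \right)} = 2 m - 303 = -303 + 2 m$)
$\frac{-19484 + X{\left(-646 \right)}}{-45362 + P{\left(87,465 \right)}} = \frac{-19484 - 238}{-45362 + \left(-303 + 2 \cdot 465\right)} = - \frac{19722}{-45362 + \left(-303 + 930\right)} = - \frac{19722}{-45362 + 627} = - \frac{19722}{-44735} = \left(-19722\right) \left(- \frac{1}{44735}\right) = \frac{19722}{44735}$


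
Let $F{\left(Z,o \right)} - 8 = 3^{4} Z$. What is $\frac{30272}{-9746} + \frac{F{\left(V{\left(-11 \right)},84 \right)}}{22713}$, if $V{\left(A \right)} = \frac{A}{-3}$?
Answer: $- \frac{31117973}{10061859} \approx -3.0927$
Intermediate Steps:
$V{\left(A \right)} = - \frac{A}{3}$ ($V{\left(A \right)} = A \left(- \frac{1}{3}\right) = - \frac{A}{3}$)
$F{\left(Z,o \right)} = 8 + 81 Z$ ($F{\left(Z,o \right)} = 8 + 3^{4} Z = 8 + 81 Z$)
$\frac{30272}{-9746} + \frac{F{\left(V{\left(-11 \right)},84 \right)}}{22713} = \frac{30272}{-9746} + \frac{8 + 81 \left(\left(- \frac{1}{3}\right) \left(-11\right)\right)}{22713} = 30272 \left(- \frac{1}{9746}\right) + \left(8 + 81 \cdot \frac{11}{3}\right) \frac{1}{22713} = - \frac{1376}{443} + \left(8 + 297\right) \frac{1}{22713} = - \frac{1376}{443} + 305 \cdot \frac{1}{22713} = - \frac{1376}{443} + \frac{305}{22713} = - \frac{31117973}{10061859}$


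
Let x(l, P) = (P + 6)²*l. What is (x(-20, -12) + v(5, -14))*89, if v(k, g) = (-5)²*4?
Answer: -55180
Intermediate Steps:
v(k, g) = 100 (v(k, g) = 25*4 = 100)
x(l, P) = l*(6 + P)² (x(l, P) = (6 + P)²*l = l*(6 + P)²)
(x(-20, -12) + v(5, -14))*89 = (-20*(6 - 12)² + 100)*89 = (-20*(-6)² + 100)*89 = (-20*36 + 100)*89 = (-720 + 100)*89 = -620*89 = -55180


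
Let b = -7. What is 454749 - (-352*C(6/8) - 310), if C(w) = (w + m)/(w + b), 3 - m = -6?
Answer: 11362747/25 ≈ 4.5451e+5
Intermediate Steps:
m = 9 (m = 3 - 1*(-6) = 3 + 6 = 9)
C(w) = (9 + w)/(-7 + w) (C(w) = (w + 9)/(w - 7) = (9 + w)/(-7 + w))
454749 - (-352*C(6/8) - 310) = 454749 - (-352*(9 + 6/8)/(-7 + 6/8) - 310) = 454749 - (-352*(9 + 6*(⅛))/(-7 + 6*(⅛)) - 310) = 454749 - (-352*(9 + ¾)/(-7 + ¾) - 310) = 454749 - (-352*39/((-25/4)*4) - 310) = 454749 - (-(-1408)*39/(25*4) - 310) = 454749 - (-352*(-39/25) - 310) = 454749 - (13728/25 - 310) = 454749 - 1*5978/25 = 454749 - 5978/25 = 11362747/25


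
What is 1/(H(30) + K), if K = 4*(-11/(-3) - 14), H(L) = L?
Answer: -3/34 ≈ -0.088235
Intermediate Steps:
K = -124/3 (K = 4*(-11*(-⅓) - 14) = 4*(11/3 - 14) = 4*(-31/3) = -124/3 ≈ -41.333)
1/(H(30) + K) = 1/(30 - 124/3) = 1/(-34/3) = -3/34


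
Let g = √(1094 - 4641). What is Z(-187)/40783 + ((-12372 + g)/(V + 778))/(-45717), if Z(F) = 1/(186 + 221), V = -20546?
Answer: -17037928973/1250065555408978 + I*√3547/903733656 ≈ -1.363e-5 + 6.5901e-8*I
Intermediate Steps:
g = I*√3547 (g = √(-3547) = I*√3547 ≈ 59.557*I)
Z(F) = 1/407
Z(-187)/40783 + ((-12372 + g)/(V + 778))/(-45717) = (1/407)/40783 + ((-12372 + I*√3547)/(-20546 + 778))/(-45717) = (1/407)*(1/40783) + ((-12372 + I*√3547)/(-19768))*(-1/45717) = 1/16598681 + ((-12372 + I*√3547)*(-1/19768))*(-1/45717) = 1/16598681 + (3093/4942 - I*√3547/19768)*(-1/45717) = 1/16598681 + (-1031/75311138 + I*√3547/903733656) = -17037928973/1250065555408978 + I*√3547/903733656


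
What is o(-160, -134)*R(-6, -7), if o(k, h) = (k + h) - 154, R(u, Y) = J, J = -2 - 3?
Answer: 2240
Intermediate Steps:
J = -5
R(u, Y) = -5
o(k, h) = -154 + h + k (o(k, h) = (h + k) - 154 = -154 + h + k)
o(-160, -134)*R(-6, -7) = (-154 - 134 - 160)*(-5) = -448*(-5) = 2240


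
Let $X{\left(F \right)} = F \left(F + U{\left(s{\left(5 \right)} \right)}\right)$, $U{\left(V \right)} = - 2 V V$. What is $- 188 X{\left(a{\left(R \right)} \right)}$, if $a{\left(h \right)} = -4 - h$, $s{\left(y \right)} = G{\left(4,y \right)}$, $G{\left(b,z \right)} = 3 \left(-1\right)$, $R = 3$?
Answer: $-32900$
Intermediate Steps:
$G{\left(b,z \right)} = -3$
$s{\left(y \right)} = -3$
$U{\left(V \right)} = - 2 V^{2}$
$X{\left(F \right)} = F \left(-18 + F\right)$ ($X{\left(F \right)} = F \left(F - 2 \left(-3\right)^{2}\right) = F \left(F - 18\right) = F \left(-18 + F\right)$)
$- 188 X{\left(a{\left(R \right)} \right)} = - 188 \left(-4 - 3\right) \left(-18 - 7\right) = - 188 \left(- 7 \left(-18 - 7\right)\right) = - 188 \left(\left(-7\right) \left(-25\right)\right) = \left(-188\right) 175 = -32900$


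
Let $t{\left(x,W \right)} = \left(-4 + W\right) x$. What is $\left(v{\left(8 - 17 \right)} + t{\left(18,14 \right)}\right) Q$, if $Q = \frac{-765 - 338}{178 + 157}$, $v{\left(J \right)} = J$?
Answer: $- \frac{188613}{335} \approx -563.02$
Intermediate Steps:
$t{\left(x,W \right)} = x \left(-4 + W\right)$
$Q = - \frac{1103}{335} \approx -3.2925$
$\left(v{\left(8 - 17 \right)} + t{\left(18,14 \right)}\right) Q = \left(\left(8 - 17\right) + 18 \left(-4 + 14\right)\right) \left(- \frac{1103}{335}\right) = \left(-9 + 18 \cdot 10\right) \left(- \frac{1103}{335}\right) = \left(-9 + 180\right) \left(- \frac{1103}{335}\right) = 171 \left(- \frac{1103}{335}\right) = - \frac{188613}{335}$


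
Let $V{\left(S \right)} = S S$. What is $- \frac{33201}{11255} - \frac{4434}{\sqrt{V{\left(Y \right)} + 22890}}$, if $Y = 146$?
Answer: $- \frac{33201}{11255} - \frac{2217 \sqrt{46}}{713} \approx -24.039$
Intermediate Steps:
$V{\left(S \right)} = S^{2}$
$- \frac{33201}{11255} - \frac{4434}{\sqrt{V{\left(Y \right)} + 22890}} = - \frac{33201}{11255} - \frac{4434}{\sqrt{146^{2} + 22890}} = \left(-33201\right) \frac{1}{11255} - \frac{4434}{\sqrt{21316 + 22890}} = - \frac{33201}{11255} - \frac{4434}{\sqrt{44206}} = - \frac{33201}{11255} - \frac{4434}{31 \sqrt{46}} = - \frac{33201}{11255} - 4434 \frac{\sqrt{46}}{1426} = - \frac{33201}{11255} - \frac{2217 \sqrt{46}}{713}$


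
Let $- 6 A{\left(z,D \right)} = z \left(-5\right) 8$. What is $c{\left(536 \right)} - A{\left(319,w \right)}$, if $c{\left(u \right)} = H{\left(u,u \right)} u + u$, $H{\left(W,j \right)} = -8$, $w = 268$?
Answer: $- \frac{17636}{3} \approx -5878.7$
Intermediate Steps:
$c{\left(u \right)} = - 7 u$ ($c{\left(u \right)} = - 8 u + u = - 7 u$)
$A{\left(z,D \right)} = \frac{20 z}{3}$ ($A{\left(z,D \right)} = - \frac{z \left(-5\right) 8}{6} = - \frac{- 5 z 8}{6} = - \frac{\left(-40\right) z}{6} = \frac{20 z}{3}$)
$c{\left(536 \right)} - A{\left(319,w \right)} = \left(-7\right) 536 - \frac{20}{3} \cdot 319 = -3752 - \frac{6380}{3} = - \frac{17636}{3}$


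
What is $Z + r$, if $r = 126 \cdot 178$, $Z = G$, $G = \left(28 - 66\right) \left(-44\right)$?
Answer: $24100$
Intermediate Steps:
$G = 1672$ ($G = \left(28 - 66\right) \left(-44\right) = \left(-38\right) \left(-44\right) = 1672$)
$Z = 1672$
$r = 22428$
$Z + r = 1672 + 22428 = 24100$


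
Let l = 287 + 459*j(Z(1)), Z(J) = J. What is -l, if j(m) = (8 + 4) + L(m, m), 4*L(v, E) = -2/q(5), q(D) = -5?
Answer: -58409/10 ≈ -5840.9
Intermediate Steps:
L(v, E) = ⅒ (L(v, E) = (-2/(-5))/4 = (-2*(-⅕))/4 = (¼)*(⅖) = ⅒)
j(m) = 121/10 (j(m) = (8 + 4) + ⅒ = 12 + ⅒ = 121/10)
l = 58409/10 (l = 287 + 459*(121/10) = 287 + 55539/10 = 58409/10 ≈ 5840.9)
-l = -1*58409/10 = -58409/10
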